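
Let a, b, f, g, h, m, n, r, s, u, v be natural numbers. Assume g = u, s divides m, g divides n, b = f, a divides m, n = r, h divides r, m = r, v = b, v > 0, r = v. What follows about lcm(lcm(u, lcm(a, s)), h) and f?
lcm(lcm(u, lcm(a, s)), h) ≤ f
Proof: Since v = b and b = f, v = f. g = u and g divides n, so u divides n. Since n = r, u divides r. a divides m and s divides m, hence lcm(a, s) divides m. m = r, so lcm(a, s) divides r. u divides r, so lcm(u, lcm(a, s)) divides r. Since h divides r, lcm(lcm(u, lcm(a, s)), h) divides r. r = v, so lcm(lcm(u, lcm(a, s)), h) divides v. Since v > 0, lcm(lcm(u, lcm(a, s)), h) ≤ v. v = f, so lcm(lcm(u, lcm(a, s)), h) ≤ f.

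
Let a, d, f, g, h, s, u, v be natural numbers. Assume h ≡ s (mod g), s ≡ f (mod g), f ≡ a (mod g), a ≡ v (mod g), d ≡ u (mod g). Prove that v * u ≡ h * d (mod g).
h ≡ s (mod g) and s ≡ f (mod g), therefore h ≡ f (mod g). Since f ≡ a (mod g), h ≡ a (mod g). Since a ≡ v (mod g), h ≡ v (mod g). Since d ≡ u (mod g), by multiplying congruences, h * d ≡ v * u (mod g). Then v * u ≡ h * d (mod g).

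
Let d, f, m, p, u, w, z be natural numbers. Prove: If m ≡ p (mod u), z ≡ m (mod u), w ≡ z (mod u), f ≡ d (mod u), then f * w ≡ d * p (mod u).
Since w ≡ z (mod u) and z ≡ m (mod u), w ≡ m (mod u). m ≡ p (mod u), so w ≡ p (mod u). f ≡ d (mod u), so f * w ≡ d * p (mod u).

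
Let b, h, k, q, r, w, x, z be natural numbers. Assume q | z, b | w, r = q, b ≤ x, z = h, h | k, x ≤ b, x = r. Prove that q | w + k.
b ≤ x and x ≤ b, therefore b = x. Since x = r, b = r. Since b | w, r | w. r = q, so q | w. From z = h and q | z, q | h. h | k, so q | k. Since q | w, q | w + k.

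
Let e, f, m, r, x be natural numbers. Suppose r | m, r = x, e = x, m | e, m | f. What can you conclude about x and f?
x | f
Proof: e = x and m | e, thus m | x. r = x and r | m, so x | m. Since m | x, m = x. Since m | f, x | f.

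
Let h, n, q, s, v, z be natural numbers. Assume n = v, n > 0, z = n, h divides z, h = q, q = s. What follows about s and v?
s ≤ v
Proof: Since z = n and h divides z, h divides n. Since h = q, q divides n. n > 0, so q ≤ n. Since n = v, q ≤ v. Because q = s, s ≤ v.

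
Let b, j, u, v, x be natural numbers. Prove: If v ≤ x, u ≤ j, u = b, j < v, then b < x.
j < v and v ≤ x, therefore j < x. u ≤ j, so u < x. Since u = b, b < x.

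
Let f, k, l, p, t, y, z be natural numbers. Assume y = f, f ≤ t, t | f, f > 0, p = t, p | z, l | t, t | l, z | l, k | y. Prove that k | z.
Since t | f and f > 0, t ≤ f. Since f ≤ t, f = t. y = f, so y = t. p = t and p | z, thus t | z. l | t and t | l, therefore l = t. Since z | l, z | t. Because t | z, t = z. y = t, so y = z. Since k | y, k | z.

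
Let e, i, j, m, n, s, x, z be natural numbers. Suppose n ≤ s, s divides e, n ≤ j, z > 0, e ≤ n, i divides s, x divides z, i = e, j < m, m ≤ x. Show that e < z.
From i = e and i divides s, e divides s. Since s divides e, s = e. n ≤ s, so n ≤ e. Since e ≤ n, n = e. n ≤ j, so e ≤ j. Because j < m and m ≤ x, j < x. x divides z and z > 0, thus x ≤ z. Because j < x, j < z. Since e ≤ j, e < z.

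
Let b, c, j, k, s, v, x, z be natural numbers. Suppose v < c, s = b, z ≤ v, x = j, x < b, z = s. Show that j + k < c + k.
Since x = j and x < b, j < b. z = s and z ≤ v, therefore s ≤ v. Since s = b, b ≤ v. v < c, so b < c. j < b, so j < c. Then j + k < c + k.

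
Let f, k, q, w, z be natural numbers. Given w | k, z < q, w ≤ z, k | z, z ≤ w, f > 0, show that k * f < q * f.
Because w ≤ z and z ≤ w, w = z. From w | k, z | k. Since k | z, z = k. Since z < q, k < q. From f > 0, k * f < q * f.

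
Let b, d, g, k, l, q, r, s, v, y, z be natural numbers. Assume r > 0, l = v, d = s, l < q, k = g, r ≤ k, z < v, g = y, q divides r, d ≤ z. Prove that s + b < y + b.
From d ≤ z and z < v, d < v. d = s, so s < v. From k = g and g = y, k = y. Because l = v and l < q, v < q. From q divides r and r > 0, q ≤ r. v < q, so v < r. Since r ≤ k, v < k. k = y, so v < y. s < v, so s < y. Then s + b < y + b.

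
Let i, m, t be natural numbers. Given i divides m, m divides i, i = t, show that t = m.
From m divides i and i divides m, m = i. Since i = t, m = t. Then t = m.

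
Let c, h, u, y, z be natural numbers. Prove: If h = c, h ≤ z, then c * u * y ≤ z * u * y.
From h = c and h ≤ z, c ≤ z. Then c * u ≤ z * u. Then c * u * y ≤ z * u * y.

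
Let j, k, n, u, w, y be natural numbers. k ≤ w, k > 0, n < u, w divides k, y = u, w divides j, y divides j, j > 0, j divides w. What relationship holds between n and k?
n < k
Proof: Since j divides w and w divides j, j = w. w divides k and k > 0, hence w ≤ k. Because k ≤ w, w = k. j = w, so j = k. y = u and y divides j, hence u divides j. j > 0, so u ≤ j. Since j = k, u ≤ k. n < u, so n < k.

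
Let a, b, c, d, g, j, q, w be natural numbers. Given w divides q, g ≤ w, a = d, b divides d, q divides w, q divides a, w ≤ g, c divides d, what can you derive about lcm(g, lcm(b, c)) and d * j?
lcm(g, lcm(b, c)) divides d * j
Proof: q divides w and w divides q, hence q = w. w ≤ g and g ≤ w, hence w = g. q = w, so q = g. a = d and q divides a, therefore q divides d. q = g, so g divides d. From b divides d and c divides d, lcm(b, c) divides d. From g divides d, lcm(g, lcm(b, c)) divides d. Then lcm(g, lcm(b, c)) divides d * j.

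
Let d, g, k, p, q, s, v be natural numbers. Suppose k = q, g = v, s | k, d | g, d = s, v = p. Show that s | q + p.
From k = q and s | k, s | q. From g = v and v = p, g = p. Since d = s and d | g, s | g. g = p, so s | p. s | q, so s | q + p.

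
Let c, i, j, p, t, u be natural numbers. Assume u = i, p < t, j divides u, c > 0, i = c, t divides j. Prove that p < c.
Because u = i and i = c, u = c. Since j divides u, j divides c. Since t divides j, t divides c. From c > 0, t ≤ c. p < t, so p < c.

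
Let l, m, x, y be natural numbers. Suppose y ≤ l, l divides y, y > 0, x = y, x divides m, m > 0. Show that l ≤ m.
Because l divides y and y > 0, l ≤ y. y ≤ l, so y = l. Since x = y and x divides m, y divides m. Since m > 0, y ≤ m. From y = l, l ≤ m.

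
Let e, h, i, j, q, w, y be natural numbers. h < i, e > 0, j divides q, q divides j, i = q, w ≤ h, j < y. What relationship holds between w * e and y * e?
w * e < y * e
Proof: i = q and h < i, therefore h < q. w ≤ h, so w < q. j divides q and q divides j, so j = q. Since j < y, q < y. Since w < q, w < y. Using e > 0 and multiplying by a positive, w * e < y * e.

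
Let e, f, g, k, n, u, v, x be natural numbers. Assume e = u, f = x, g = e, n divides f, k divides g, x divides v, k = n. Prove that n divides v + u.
f = x and n divides f, so n divides x. x divides v, so n divides v. g = e and k divides g, thus k divides e. k = n, so n divides e. e = u, so n divides u. n divides v, so n divides v + u.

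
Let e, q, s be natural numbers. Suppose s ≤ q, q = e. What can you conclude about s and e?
s ≤ e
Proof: q = e and s ≤ q. By substitution, s ≤ e.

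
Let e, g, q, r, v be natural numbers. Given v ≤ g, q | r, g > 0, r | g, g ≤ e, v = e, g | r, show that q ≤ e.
Because v = e and v ≤ g, e ≤ g. Since g ≤ e, g = e. Since r | g and g | r, r = g. Since q | r, q | g. Because g > 0, q ≤ g. Since g = e, q ≤ e.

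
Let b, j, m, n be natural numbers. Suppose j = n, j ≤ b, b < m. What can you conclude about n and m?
n < m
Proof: Because j = n and j ≤ b, n ≤ b. b < m, so n < m.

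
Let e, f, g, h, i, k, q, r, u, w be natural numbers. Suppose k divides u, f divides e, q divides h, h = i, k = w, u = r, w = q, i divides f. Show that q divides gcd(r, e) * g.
u = r and k divides u, hence k divides r. k = w, so w divides r. Since w = q, q divides r. Because h = i and q divides h, q divides i. i divides f, so q divides f. Because f divides e, q divides e. Since q divides r, q divides gcd(r, e). Then q divides gcd(r, e) * g.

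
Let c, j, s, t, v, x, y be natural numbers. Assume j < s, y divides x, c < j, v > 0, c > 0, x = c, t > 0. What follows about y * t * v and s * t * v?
y * t * v < s * t * v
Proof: x = c and y divides x, hence y divides c. Since c > 0, y ≤ c. From c < j and j < s, c < s. Since y ≤ c, y < s. From t > 0, by multiplying by a positive, y * t < s * t. Combining with v > 0, by multiplying by a positive, y * t * v < s * t * v.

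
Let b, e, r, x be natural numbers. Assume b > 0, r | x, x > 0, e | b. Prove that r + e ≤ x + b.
r | x and x > 0, thus r ≤ x. e | b and b > 0, hence e ≤ b. From r ≤ x, r + e ≤ x + b.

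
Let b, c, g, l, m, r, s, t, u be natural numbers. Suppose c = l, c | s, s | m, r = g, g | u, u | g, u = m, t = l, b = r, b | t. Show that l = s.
c = l and c | s, thus l | s. From g | u and u | g, g = u. Because r = g, r = u. Since u = m, r = m. b = r and b | t, thus r | t. Since t = l, r | l. Since r = m, m | l. s | m, so s | l. From l | s, l = s.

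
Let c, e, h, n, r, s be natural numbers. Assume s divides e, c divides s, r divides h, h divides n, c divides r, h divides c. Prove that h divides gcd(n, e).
c divides r and r divides h, thus c divides h. Since h divides c, c = h. c divides s and s divides e, hence c divides e. c = h, so h divides e. h divides n, so h divides gcd(n, e).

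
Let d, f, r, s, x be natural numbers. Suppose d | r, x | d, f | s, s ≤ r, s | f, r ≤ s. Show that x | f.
r ≤ s and s ≤ r, thus r = s. From s | f and f | s, s = f. r = s, so r = f. Because x | d and d | r, x | r. Since r = f, x | f.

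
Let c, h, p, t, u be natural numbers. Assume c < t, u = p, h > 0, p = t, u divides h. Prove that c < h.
u = p and u divides h, thus p divides h. Since h > 0, p ≤ h. Since p = t, t ≤ h. c < t, so c < h.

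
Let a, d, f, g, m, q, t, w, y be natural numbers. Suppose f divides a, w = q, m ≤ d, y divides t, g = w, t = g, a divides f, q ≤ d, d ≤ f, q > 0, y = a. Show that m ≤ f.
Because g = w and w = q, g = q. Because t = g, t = q. a divides f and f divides a, therefore a = f. y = a and y divides t, so a divides t. Since a = f, f divides t. Since t = q, f divides q. Since q > 0, f ≤ q. Since q ≤ d, f ≤ d. d ≤ f, so d = f. m ≤ d, so m ≤ f.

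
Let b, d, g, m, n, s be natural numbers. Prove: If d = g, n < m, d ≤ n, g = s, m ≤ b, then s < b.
Because d = g and g = s, d = s. Since d ≤ n and n < m, d < m. m ≤ b, so d < b. Since d = s, s < b.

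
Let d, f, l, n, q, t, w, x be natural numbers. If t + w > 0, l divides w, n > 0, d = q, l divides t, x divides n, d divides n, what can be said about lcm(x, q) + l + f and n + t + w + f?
lcm(x, q) + l + f ≤ n + t + w + f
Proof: d = q and d divides n, so q divides n. x divides n, so lcm(x, q) divides n. n > 0, so lcm(x, q) ≤ n. Since l divides t and l divides w, l divides t + w. Since t + w > 0, l ≤ t + w. lcm(x, q) ≤ n, so lcm(x, q) + l ≤ n + t + w. Then lcm(x, q) + l + f ≤ n + t + w + f.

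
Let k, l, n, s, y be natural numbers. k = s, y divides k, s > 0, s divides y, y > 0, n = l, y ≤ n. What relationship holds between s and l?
s ≤ l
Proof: k = s and y divides k, therefore y divides s. s > 0, so y ≤ s. From s divides y and y > 0, s ≤ y. Since y ≤ s, y = s. n = l and y ≤ n, so y ≤ l. Since y = s, s ≤ l.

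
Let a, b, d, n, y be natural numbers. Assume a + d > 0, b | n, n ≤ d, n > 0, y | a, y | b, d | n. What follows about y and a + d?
y ≤ a + d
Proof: d | n and n > 0, therefore d ≤ n. n ≤ d, so n = d. Since b | n, b | d. y | b, so y | d. y | a, so y | a + d. Since a + d > 0, y ≤ a + d.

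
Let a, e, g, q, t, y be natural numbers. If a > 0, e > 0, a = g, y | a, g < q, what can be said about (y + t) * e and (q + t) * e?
(y + t) * e < (q + t) * e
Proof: From y | a and a > 0, y ≤ a. From a = g, y ≤ g. g < q, so y < q. Then y + t < q + t. Since e > 0, (y + t) * e < (q + t) * e.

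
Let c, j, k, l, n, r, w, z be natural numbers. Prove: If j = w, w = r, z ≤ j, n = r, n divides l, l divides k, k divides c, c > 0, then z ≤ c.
Since j = w and w = r, j = r. z ≤ j, so z ≤ r. Since l divides k and k divides c, l divides c. From n divides l, n divides c. Because n = r, r divides c. c > 0, so r ≤ c. z ≤ r, so z ≤ c.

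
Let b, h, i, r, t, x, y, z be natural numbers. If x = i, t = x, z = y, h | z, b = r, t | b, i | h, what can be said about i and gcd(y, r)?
i | gcd(y, r)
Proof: Since z = y and h | z, h | y. Since i | h, i | y. t = x and x = i, therefore t = i. b = r and t | b, so t | r. Since t = i, i | r. i | y, so i | gcd(y, r).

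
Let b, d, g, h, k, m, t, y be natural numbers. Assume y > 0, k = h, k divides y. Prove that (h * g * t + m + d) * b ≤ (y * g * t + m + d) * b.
Because k divides y and y > 0, k ≤ y. k = h, so h ≤ y. By multiplying by a non-negative, h * g ≤ y * g. By multiplying by a non-negative, h * g * t ≤ y * g * t. Then h * g * t + m ≤ y * g * t + m. Then h * g * t + m + d ≤ y * g * t + m + d. By multiplying by a non-negative, (h * g * t + m + d) * b ≤ (y * g * t + m + d) * b.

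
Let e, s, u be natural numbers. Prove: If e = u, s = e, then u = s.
From s = e and e = u, s = u. Then u = s.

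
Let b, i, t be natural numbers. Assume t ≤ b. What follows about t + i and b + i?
t + i ≤ b + i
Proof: Since t ≤ b, by adding to both sides, t + i ≤ b + i.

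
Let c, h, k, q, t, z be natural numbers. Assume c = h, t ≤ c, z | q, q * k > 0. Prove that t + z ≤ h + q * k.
c = h and t ≤ c, hence t ≤ h. z | q, so z | q * k. q * k > 0, so z ≤ q * k. Since t ≤ h, t + z ≤ h + q * k.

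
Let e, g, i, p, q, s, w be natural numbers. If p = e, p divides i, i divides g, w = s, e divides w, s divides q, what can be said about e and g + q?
e divides g + q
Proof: p divides i and i divides g, hence p divides g. Since p = e, e divides g. Because w = s and e divides w, e divides s. Since s divides q, e divides q. e divides g, so e divides g + q.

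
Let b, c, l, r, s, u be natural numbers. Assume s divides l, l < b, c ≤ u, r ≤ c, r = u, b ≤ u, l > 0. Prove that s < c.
Since r = u and r ≤ c, u ≤ c. Since c ≤ u, u = c. Because s divides l and l > 0, s ≤ l. From l < b and b ≤ u, l < u. s ≤ l, so s < u. Since u = c, s < c.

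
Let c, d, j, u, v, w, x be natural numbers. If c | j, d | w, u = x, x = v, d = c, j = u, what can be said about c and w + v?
c | w + v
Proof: Since d = c and d | w, c | w. Since u = x and x = v, u = v. j = u and c | j, so c | u. Since u = v, c | v. Since c | w, c | w + v.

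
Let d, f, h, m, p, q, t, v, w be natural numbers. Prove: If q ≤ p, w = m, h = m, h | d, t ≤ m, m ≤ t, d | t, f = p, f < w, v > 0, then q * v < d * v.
From h = m and h | d, m | d. t ≤ m and m ≤ t, therefore t = m. d | t, so d | m. m | d, so m = d. w = m, so w = d. f = p and f < w, so p < w. Since w = d, p < d. From q ≤ p, q < d. Since v > 0, q * v < d * v.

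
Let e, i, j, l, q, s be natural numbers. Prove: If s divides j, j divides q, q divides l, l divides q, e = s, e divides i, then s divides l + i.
q divides l and l divides q, so q = l. s divides j and j divides q, therefore s divides q. q = l, so s divides l. Because e = s and e divides i, s divides i. Since s divides l, s divides l + i.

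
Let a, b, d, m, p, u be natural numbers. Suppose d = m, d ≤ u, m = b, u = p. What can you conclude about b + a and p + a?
b + a ≤ p + a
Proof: d = m and m = b, therefore d = b. u = p and d ≤ u, thus d ≤ p. d = b, so b ≤ p. Then b + a ≤ p + a.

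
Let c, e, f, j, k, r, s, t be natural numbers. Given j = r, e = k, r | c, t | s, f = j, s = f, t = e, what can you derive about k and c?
k | c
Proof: f = j and j = r, thus f = r. t = e and t | s, therefore e | s. s = f, so e | f. Since f = r, e | r. Since r | c, e | c. From e = k, k | c.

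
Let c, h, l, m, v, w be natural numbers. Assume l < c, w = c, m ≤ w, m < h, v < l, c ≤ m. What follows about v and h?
v < h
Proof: v < l and l < c, therefore v < c. w = c and m ≤ w, therefore m ≤ c. From c ≤ m, m = c. Since m < h, c < h. v < c, so v < h.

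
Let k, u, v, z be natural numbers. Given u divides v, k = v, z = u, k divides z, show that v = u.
k = v and k divides z, so v divides z. From z = u, v divides u. Since u divides v, u = v. Then v = u.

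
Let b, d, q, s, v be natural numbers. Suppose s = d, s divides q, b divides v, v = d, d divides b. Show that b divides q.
v = d and b divides v, so b divides d. d divides b, so d = b. Because s = d and s divides q, d divides q. Because d = b, b divides q.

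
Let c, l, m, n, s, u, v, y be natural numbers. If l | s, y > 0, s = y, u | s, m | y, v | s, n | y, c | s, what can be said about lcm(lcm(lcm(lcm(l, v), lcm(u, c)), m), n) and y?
lcm(lcm(lcm(lcm(l, v), lcm(u, c)), m), n) ≤ y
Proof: Since l | s and v | s, lcm(l, v) | s. u | s and c | s, thus lcm(u, c) | s. Since lcm(l, v) | s, lcm(lcm(l, v), lcm(u, c)) | s. s = y, so lcm(lcm(l, v), lcm(u, c)) | y. Because m | y, lcm(lcm(lcm(l, v), lcm(u, c)), m) | y. n | y, so lcm(lcm(lcm(lcm(l, v), lcm(u, c)), m), n) | y. Since y > 0, lcm(lcm(lcm(lcm(l, v), lcm(u, c)), m), n) ≤ y.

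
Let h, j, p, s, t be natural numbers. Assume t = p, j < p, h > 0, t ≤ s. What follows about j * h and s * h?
j * h < s * h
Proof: Since t = p and t ≤ s, p ≤ s. Since j < p, j < s. h > 0, so j * h < s * h.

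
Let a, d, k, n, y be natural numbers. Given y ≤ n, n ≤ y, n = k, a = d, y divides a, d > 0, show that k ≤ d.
Since y ≤ n and n ≤ y, y = n. Since n = k, y = k. a = d and y divides a, so y divides d. Since d > 0, y ≤ d. y = k, so k ≤ d.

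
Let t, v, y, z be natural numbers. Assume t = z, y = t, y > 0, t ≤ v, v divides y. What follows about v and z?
v = z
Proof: Because v divides y and y > 0, v ≤ y. y = t, so v ≤ t. t ≤ v, so v = t. Since t = z, v = z.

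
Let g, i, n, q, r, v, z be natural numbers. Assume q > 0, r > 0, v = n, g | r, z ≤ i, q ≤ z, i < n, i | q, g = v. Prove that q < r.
Because i | q and q > 0, i ≤ q. Since q ≤ z and z ≤ i, q ≤ i. Since i ≤ q, i = q. From g = v and g | r, v | r. Because v = n, n | r. r > 0, so n ≤ r. Because i < n, i < r. i = q, so q < r.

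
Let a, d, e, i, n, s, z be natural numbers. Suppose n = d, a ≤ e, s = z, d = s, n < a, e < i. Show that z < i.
n = d and d = s, therefore n = s. From n < a, s < a. Because s = z, z < a. a ≤ e, so z < e. Since e < i, z < i.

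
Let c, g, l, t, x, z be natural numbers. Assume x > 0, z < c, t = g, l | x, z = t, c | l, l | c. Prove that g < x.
Because c | l and l | c, c = l. Since z = t and z < c, t < c. t = g, so g < c. c = l, so g < l. l | x and x > 0, thus l ≤ x. g < l, so g < x.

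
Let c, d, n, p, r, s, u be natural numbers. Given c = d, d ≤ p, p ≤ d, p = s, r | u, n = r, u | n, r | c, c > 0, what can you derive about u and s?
u ≤ s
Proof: d ≤ p and p ≤ d, thus d = p. From c = d, c = p. Since p = s, c = s. Since n = r and u | n, u | r. r | u, so r = u. r | c and c > 0, hence r ≤ c. r = u, so u ≤ c. Since c = s, u ≤ s.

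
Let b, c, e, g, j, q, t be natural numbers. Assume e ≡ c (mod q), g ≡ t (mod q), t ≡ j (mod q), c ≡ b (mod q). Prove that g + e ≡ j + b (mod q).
Because g ≡ t (mod q) and t ≡ j (mod q), g ≡ j (mod q). e ≡ c (mod q) and c ≡ b (mod q), thus e ≡ b (mod q). Using g ≡ j (mod q), by adding congruences, g + e ≡ j + b (mod q).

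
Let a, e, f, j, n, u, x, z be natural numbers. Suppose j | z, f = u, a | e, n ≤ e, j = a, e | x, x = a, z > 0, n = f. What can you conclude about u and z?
u ≤ z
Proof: From n = f and n ≤ e, f ≤ e. x = a and e | x, thus e | a. a | e, so a = e. j = a and j | z, therefore a | z. From z > 0, a ≤ z. From a = e, e ≤ z. Since f ≤ e, f ≤ z. f = u, so u ≤ z.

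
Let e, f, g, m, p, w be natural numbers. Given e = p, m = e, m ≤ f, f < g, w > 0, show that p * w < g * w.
m ≤ f and f < g, so m < g. m = e, so e < g. e = p, so p < g. Since w > 0, p * w < g * w.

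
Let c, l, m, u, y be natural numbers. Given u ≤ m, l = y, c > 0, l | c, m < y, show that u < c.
u ≤ m and m < y, thus u < y. Because l = y and l | c, y | c. Since c > 0, y ≤ c. u < y, so u < c.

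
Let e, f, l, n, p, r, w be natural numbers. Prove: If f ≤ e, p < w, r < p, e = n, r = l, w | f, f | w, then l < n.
Since w | f and f | w, w = f. Since r < p and p < w, r < w. Since r = l, l < w. w = f, so l < f. Since e = n and f ≤ e, f ≤ n. Because l < f, l < n.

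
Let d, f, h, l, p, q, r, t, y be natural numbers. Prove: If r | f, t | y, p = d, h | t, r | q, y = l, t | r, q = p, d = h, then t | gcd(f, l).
q = p and p = d, thus q = d. Since d = h, q = h. Since r | q, r | h. h | t, so r | t. t | r, so r = t. r | f, so t | f. Because y = l and t | y, t | l. Since t | f, t | gcd(f, l).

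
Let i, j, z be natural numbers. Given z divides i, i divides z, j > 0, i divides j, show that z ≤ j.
Because i divides z and z divides i, i = z. i divides j, so z divides j. Because j > 0, z ≤ j.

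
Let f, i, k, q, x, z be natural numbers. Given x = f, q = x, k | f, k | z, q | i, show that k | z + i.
Because q = x and x = f, q = f. q | i, so f | i. k | f, so k | i. From k | z, k | z + i.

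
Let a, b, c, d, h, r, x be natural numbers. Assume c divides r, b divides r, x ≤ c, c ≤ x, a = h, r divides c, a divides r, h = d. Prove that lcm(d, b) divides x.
Since r divides c and c divides r, r = c. c ≤ x and x ≤ c, so c = x. r = c, so r = x. a = h and h = d, thus a = d. a divides r, so d divides r. Since b divides r, lcm(d, b) divides r. Because r = x, lcm(d, b) divides x.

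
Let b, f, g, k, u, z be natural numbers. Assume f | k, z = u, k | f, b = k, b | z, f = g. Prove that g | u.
From k | f and f | k, k = f. b = k, so b = f. Since f = g, b = g. z = u and b | z, therefore b | u. b = g, so g | u.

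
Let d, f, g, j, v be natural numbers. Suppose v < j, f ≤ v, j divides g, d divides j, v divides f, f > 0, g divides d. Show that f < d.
From j divides g and g divides d, j divides d. d divides j, so j = d. Because v divides f and f > 0, v ≤ f. Since f ≤ v, v = f. Since v < j, f < j. j = d, so f < d.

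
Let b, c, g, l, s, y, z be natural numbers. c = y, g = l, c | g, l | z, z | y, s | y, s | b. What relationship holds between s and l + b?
s | l + b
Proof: g = l and c | g, hence c | l. c = y, so y | l. Since l | z and z | y, l | y. Since y | l, y = l. Since s | y, s | l. Since s | b, s | l + b.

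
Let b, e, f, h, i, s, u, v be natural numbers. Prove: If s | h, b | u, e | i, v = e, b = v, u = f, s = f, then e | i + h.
Because u = f and b | u, b | f. b = v, so v | f. v = e, so e | f. Since s = f and s | h, f | h. e | f, so e | h. Since e | i, e | i + h.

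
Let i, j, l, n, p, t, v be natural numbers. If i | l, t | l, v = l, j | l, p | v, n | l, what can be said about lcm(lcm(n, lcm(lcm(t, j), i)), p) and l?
lcm(lcm(n, lcm(lcm(t, j), i)), p) | l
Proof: t | l and j | l, thus lcm(t, j) | l. i | l, so lcm(lcm(t, j), i) | l. n | l, so lcm(n, lcm(lcm(t, j), i)) | l. v = l and p | v, hence p | l. Since lcm(n, lcm(lcm(t, j), i)) | l, lcm(lcm(n, lcm(lcm(t, j), i)), p) | l.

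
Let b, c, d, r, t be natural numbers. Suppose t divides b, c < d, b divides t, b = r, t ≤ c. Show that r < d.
t divides b and b divides t, so t = b. b = r, so t = r. Since t ≤ c, r ≤ c. Because c < d, r < d.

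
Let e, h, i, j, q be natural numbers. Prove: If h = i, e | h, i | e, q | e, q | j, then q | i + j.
h = i and e | h, therefore e | i. Since i | e, e = i. q | e, so q | i. From q | j, q | i + j.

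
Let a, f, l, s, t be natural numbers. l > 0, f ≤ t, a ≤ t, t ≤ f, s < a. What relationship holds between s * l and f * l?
s * l < f * l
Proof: Since t ≤ f and f ≤ t, t = f. Since a ≤ t, a ≤ f. s < a, so s < f. Since l > 0, by multiplying by a positive, s * l < f * l.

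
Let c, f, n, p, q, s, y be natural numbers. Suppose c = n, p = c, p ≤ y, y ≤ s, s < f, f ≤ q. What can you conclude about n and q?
n < q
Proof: Because p ≤ y and y ≤ s, p ≤ s. Since p = c, c ≤ s. Since c = n, n ≤ s. s < f and f ≤ q, thus s < q. Since n ≤ s, n < q.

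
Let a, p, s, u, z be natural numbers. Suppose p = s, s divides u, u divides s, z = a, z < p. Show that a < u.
s divides u and u divides s, hence s = u. p = s, so p = u. z = a and z < p, thus a < p. p = u, so a < u.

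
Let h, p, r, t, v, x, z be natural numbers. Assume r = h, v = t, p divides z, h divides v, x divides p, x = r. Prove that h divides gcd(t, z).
v = t and h divides v, hence h divides t. Since x = r and x divides p, r divides p. Because p divides z, r divides z. Since r = h, h divides z. h divides t, so h divides gcd(t, z).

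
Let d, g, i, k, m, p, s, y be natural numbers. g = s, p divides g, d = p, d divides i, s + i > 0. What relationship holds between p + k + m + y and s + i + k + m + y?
p + k + m + y ≤ s + i + k + m + y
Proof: Because g = s and p divides g, p divides s. From d = p and d divides i, p divides i. Since p divides s, p divides s + i. s + i > 0, so p ≤ s + i. Then p + k ≤ s + i + k. Then p + k + m ≤ s + i + k + m. Then p + k + m + y ≤ s + i + k + m + y.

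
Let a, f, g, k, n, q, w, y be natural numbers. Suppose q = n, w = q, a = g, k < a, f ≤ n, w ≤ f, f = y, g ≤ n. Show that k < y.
a = g and k < a, hence k < g. From w = q and w ≤ f, q ≤ f. Since q = n, n ≤ f. f ≤ n, so n = f. f = y, so n = y. g ≤ n, so g ≤ y. k < g, so k < y.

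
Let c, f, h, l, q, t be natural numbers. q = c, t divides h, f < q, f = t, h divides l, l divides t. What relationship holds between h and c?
h < c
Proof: h divides l and l divides t, so h divides t. Since t divides h, t = h. Because f = t, f = h. Because q = c and f < q, f < c. f = h, so h < c.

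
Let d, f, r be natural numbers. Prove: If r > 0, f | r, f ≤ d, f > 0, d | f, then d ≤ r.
d | f and f > 0, thus d ≤ f. f ≤ d, so f = d. f | r, so d | r. From r > 0, d ≤ r.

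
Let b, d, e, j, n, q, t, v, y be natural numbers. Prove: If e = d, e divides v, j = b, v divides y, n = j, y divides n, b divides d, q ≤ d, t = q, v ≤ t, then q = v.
From e = d and e divides v, d divides v. Because n = j and y divides n, y divides j. Since v divides y, v divides j. j = b, so v divides b. Since b divides d, v divides d. d divides v, so d = v. q ≤ d, so q ≤ v. Since t = q and v ≤ t, v ≤ q. Since q ≤ v, q = v.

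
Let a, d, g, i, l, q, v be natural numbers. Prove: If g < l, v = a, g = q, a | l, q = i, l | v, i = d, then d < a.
Since g = q and q = i, g = i. From i = d, g = d. v = a and l | v, therefore l | a. a | l, so l = a. From g < l, g < a. Since g = d, d < a.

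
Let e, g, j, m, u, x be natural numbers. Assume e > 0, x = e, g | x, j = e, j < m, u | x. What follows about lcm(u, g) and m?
lcm(u, g) < m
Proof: From u | x and g | x, lcm(u, g) | x. x = e, so lcm(u, g) | e. Since e > 0, lcm(u, g) ≤ e. Because j = e and j < m, e < m. lcm(u, g) ≤ e, so lcm(u, g) < m.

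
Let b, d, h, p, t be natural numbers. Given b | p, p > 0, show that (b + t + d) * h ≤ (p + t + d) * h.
From b | p and p > 0, b ≤ p. Then b + t ≤ p + t. Then b + t + d ≤ p + t + d. Then (b + t + d) * h ≤ (p + t + d) * h.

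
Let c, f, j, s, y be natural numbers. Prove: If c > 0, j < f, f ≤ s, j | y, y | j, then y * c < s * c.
j | y and y | j, thus j = y. j < f and f ≤ s, therefore j < s. j = y, so y < s. c > 0, so y * c < s * c.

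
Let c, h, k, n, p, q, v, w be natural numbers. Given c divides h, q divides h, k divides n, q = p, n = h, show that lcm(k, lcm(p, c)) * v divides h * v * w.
Because n = h and k divides n, k divides h. q = p and q divides h, therefore p divides h. Since c divides h, lcm(p, c) divides h. Since k divides h, lcm(k, lcm(p, c)) divides h. Then lcm(k, lcm(p, c)) * v divides h * v. Then lcm(k, lcm(p, c)) * v divides h * v * w.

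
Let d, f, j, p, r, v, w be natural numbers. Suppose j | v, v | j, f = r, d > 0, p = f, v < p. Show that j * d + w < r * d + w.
Since v | j and j | v, v = j. p = f and v < p, therefore v < f. f = r, so v < r. Since v = j, j < r. d > 0, so j * d < r * d. Then j * d + w < r * d + w.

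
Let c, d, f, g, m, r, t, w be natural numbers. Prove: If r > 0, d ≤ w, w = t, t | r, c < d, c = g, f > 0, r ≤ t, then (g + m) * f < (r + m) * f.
c = g and c < d, hence g < d. t | r and r > 0, hence t ≤ r. Since r ≤ t, t = r. Since w = t, w = r. Since d ≤ w, d ≤ r. g < d, so g < r. Then g + m < r + m. Since f > 0, (g + m) * f < (r + m) * f.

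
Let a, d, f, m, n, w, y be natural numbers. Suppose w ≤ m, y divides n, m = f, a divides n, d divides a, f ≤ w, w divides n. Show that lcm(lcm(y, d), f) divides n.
Since d divides a and a divides n, d divides n. Since y divides n, lcm(y, d) divides n. m = f and w ≤ m, thus w ≤ f. Since f ≤ w, w = f. Because w divides n, f divides n. lcm(y, d) divides n, so lcm(lcm(y, d), f) divides n.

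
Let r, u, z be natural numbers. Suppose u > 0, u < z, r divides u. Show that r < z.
From r divides u and u > 0, r ≤ u. Since u < z, r < z.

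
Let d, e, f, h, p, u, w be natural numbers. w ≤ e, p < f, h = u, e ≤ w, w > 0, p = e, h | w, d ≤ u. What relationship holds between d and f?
d < f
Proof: h = u and h | w, hence u | w. Since w > 0, u ≤ w. d ≤ u, so d ≤ w. e ≤ w and w ≤ e, hence e = w. Since p = e, p = w. Because p < f, w < f. From d ≤ w, d < f.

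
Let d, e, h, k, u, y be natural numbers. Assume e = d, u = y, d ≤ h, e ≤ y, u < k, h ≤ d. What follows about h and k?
h < k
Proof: Since d ≤ h and h ≤ d, d = h. Since e = d, e = h. u = y and u < k, therefore y < k. Since e ≤ y, e < k. Since e = h, h < k.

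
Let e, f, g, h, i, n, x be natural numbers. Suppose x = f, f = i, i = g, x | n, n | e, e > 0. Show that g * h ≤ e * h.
From x = f and f = i, x = i. Since i = g, x = g. x | n and n | e, therefore x | e. Since e > 0, x ≤ e. x = g, so g ≤ e. Then g * h ≤ e * h.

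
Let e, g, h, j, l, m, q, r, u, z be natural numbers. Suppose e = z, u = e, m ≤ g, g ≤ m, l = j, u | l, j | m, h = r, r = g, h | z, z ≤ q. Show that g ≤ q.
Because m ≤ g and g ≤ m, m = g. Because l = j and u | l, u | j. Since j | m, u | m. From m = g, u | g. u = e, so e | g. Since e = z, z | g. h = r and r = g, so h = g. Since h | z, g | z. z | g, so z = g. z ≤ q, so g ≤ q.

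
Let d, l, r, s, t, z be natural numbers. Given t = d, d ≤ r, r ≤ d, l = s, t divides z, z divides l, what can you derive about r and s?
r divides s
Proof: d ≤ r and r ≤ d, so d = r. t = d, so t = r. Because t divides z and z divides l, t divides l. Since l = s, t divides s. Because t = r, r divides s.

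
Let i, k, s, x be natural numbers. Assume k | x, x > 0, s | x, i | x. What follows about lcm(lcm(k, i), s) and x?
lcm(lcm(k, i), s) ≤ x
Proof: k | x and i | x, thus lcm(k, i) | x. Since s | x, lcm(lcm(k, i), s) | x. From x > 0, lcm(lcm(k, i), s) ≤ x.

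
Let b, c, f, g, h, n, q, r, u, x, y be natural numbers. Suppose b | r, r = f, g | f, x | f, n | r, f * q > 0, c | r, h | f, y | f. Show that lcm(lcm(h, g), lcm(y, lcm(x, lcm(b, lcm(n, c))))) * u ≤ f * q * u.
h | f and g | f, so lcm(h, g) | f. From n | r and c | r, lcm(n, c) | r. From b | r, lcm(b, lcm(n, c)) | r. r = f, so lcm(b, lcm(n, c)) | f. x | f, so lcm(x, lcm(b, lcm(n, c))) | f. y | f, so lcm(y, lcm(x, lcm(b, lcm(n, c)))) | f. Since lcm(h, g) | f, lcm(lcm(h, g), lcm(y, lcm(x, lcm(b, lcm(n, c))))) | f. Then lcm(lcm(h, g), lcm(y, lcm(x, lcm(b, lcm(n, c))))) | f * q. Since f * q > 0, lcm(lcm(h, g), lcm(y, lcm(x, lcm(b, lcm(n, c))))) ≤ f * q. Then lcm(lcm(h, g), lcm(y, lcm(x, lcm(b, lcm(n, c))))) * u ≤ f * q * u.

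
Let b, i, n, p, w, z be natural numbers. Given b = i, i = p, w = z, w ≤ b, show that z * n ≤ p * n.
b = i and i = p, so b = p. w = z and w ≤ b, so z ≤ b. Since b = p, z ≤ p. By multiplying by a non-negative, z * n ≤ p * n.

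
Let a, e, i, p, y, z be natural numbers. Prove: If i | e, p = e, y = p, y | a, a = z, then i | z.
y = p and p = e, so y = e. a = z and y | a, thus y | z. y = e, so e | z. i | e, so i | z.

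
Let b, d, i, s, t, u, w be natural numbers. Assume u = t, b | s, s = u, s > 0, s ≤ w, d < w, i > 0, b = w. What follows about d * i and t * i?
d * i < t * i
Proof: From s = u and u = t, s = t. b = w and b | s, so w | s. Since s > 0, w ≤ s. Since s ≤ w, w = s. d < w, so d < s. From s = t, d < t. Since i > 0, d * i < t * i.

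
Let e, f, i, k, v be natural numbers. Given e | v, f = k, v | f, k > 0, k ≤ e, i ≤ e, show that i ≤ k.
Since f = k and v | f, v | k. Since e | v, e | k. Because k > 0, e ≤ k. k ≤ e, so e = k. Since i ≤ e, i ≤ k.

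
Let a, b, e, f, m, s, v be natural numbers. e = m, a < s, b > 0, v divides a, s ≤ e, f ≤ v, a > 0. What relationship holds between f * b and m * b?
f * b < m * b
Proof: Because v divides a and a > 0, v ≤ a. Since f ≤ v, f ≤ a. From e = m and s ≤ e, s ≤ m. a < s, so a < m. Since f ≤ a, f < m. Combined with b > 0, by multiplying by a positive, f * b < m * b.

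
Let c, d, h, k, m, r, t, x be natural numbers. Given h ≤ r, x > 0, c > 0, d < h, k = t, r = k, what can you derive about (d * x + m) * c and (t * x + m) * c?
(d * x + m) * c < (t * x + m) * c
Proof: From r = k and k = t, r = t. Since h ≤ r, h ≤ t. d < h, so d < t. Since x > 0, by multiplying by a positive, d * x < t * x. Then d * x + m < t * x + m. From c > 0, by multiplying by a positive, (d * x + m) * c < (t * x + m) * c.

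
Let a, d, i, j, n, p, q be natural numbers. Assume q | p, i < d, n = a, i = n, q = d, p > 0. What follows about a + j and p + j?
a + j < p + j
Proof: i = n and n = a, so i = a. Because q = d and q | p, d | p. Since p > 0, d ≤ p. Since i < d, i < p. i = a, so a < p. Then a + j < p + j.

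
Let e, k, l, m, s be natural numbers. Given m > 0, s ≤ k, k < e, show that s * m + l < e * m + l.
Since s ≤ k and k < e, s < e. From m > 0, s * m < e * m. Then s * m + l < e * m + l.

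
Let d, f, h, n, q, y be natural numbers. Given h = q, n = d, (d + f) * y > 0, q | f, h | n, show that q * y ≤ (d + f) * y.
Because n = d and h | n, h | d. h = q, so q | d. Since q | f, q | d + f. Then q * y | (d + f) * y. Since (d + f) * y > 0, q * y ≤ (d + f) * y.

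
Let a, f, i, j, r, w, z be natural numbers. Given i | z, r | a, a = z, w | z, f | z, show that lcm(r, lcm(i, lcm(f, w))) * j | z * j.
Because a = z and r | a, r | z. From f | z and w | z, lcm(f, w) | z. Since i | z, lcm(i, lcm(f, w)) | z. Since r | z, lcm(r, lcm(i, lcm(f, w))) | z. Then lcm(r, lcm(i, lcm(f, w))) * j | z * j.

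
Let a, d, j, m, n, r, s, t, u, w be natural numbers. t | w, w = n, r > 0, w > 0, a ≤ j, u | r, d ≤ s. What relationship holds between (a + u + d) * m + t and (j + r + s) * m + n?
(a + u + d) * m + t ≤ (j + r + s) * m + n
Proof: From u | r and r > 0, u ≤ r. a ≤ j, so a + u ≤ j + r. Since d ≤ s, a + u + d ≤ j + r + s. Then (a + u + d) * m ≤ (j + r + s) * m. t | w and w > 0, hence t ≤ w. From w = n, t ≤ n. Because (a + u + d) * m ≤ (j + r + s) * m, (a + u + d) * m + t ≤ (j + r + s) * m + n.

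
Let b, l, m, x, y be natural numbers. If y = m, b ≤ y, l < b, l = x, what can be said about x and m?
x < m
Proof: Since y = m and b ≤ y, b ≤ m. l < b, so l < m. l = x, so x < m.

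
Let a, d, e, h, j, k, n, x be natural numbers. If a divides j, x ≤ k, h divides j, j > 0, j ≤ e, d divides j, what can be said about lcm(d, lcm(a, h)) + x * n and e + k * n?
lcm(d, lcm(a, h)) + x * n ≤ e + k * n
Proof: a divides j and h divides j, thus lcm(a, h) divides j. Because d divides j, lcm(d, lcm(a, h)) divides j. j > 0, so lcm(d, lcm(a, h)) ≤ j. Since j ≤ e, lcm(d, lcm(a, h)) ≤ e. Since x ≤ k, by multiplying by a non-negative, x * n ≤ k * n. Since lcm(d, lcm(a, h)) ≤ e, lcm(d, lcm(a, h)) + x * n ≤ e + k * n.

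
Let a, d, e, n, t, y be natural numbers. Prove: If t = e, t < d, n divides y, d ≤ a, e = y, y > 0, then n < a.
n divides y and y > 0, thus n ≤ y. t = e and e = y, so t = y. Since t < d, y < d. Since n ≤ y, n < d. Since d ≤ a, n < a.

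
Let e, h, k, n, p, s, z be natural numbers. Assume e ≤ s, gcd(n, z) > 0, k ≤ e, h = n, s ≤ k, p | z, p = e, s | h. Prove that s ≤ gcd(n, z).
h = n and s | h, thus s | n. s ≤ k and k ≤ e, so s ≤ e. e ≤ s, so e = s. p = e and p | z, thus e | z. Since e = s, s | z. s | n, so s | gcd(n, z). Since gcd(n, z) > 0, s ≤ gcd(n, z).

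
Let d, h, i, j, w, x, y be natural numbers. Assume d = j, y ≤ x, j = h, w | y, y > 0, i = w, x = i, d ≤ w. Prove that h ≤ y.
w | y and y > 0, therefore w ≤ y. Since x = i and i = w, x = w. y ≤ x, so y ≤ w. w ≤ y, so w = y. d = j and d ≤ w, hence j ≤ w. Since j = h, h ≤ w. Since w = y, h ≤ y.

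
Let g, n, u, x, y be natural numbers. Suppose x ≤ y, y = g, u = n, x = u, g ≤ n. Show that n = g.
Since x = u and u = n, x = n. Since y = g and x ≤ y, x ≤ g. Since x = n, n ≤ g. Since g ≤ n, g = n. Then n = g.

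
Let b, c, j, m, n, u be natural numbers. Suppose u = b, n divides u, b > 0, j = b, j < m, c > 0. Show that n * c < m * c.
u = b and n divides u, therefore n divides b. b > 0, so n ≤ b. Since j = b and j < m, b < m. Since n ≤ b, n < m. Because c > 0, by multiplying by a positive, n * c < m * c.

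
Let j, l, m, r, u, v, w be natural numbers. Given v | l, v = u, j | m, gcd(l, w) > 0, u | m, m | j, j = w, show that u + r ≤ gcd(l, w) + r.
v = u and v | l, therefore u | l. Since m | j and j | m, m = j. Since j = w, m = w. Since u | m, u | w. Since u | l, u | gcd(l, w). From gcd(l, w) > 0, u ≤ gcd(l, w). Then u + r ≤ gcd(l, w) + r.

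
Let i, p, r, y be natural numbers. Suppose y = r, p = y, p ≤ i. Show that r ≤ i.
p = y and y = r, so p = r. Since p ≤ i, r ≤ i.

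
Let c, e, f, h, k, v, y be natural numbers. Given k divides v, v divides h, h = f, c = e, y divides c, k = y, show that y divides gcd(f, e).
k divides v and v divides h, therefore k divides h. k = y, so y divides h. Since h = f, y divides f. c = e and y divides c, so y divides e. Since y divides f, y divides gcd(f, e).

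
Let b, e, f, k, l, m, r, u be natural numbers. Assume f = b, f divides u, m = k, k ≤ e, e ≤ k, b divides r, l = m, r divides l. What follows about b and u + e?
b divides u + e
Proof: f = b and f divides u, hence b divides u. k ≤ e and e ≤ k, therefore k = e. Since m = k, m = e. From l = m and r divides l, r divides m. Because b divides r, b divides m. Since m = e, b divides e. Since b divides u, b divides u + e.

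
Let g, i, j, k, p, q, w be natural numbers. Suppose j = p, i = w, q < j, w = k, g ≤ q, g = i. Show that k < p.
g = i and i = w, therefore g = w. Because w = k, g = k. Because j = p and q < j, q < p. g ≤ q, so g < p. Since g = k, k < p.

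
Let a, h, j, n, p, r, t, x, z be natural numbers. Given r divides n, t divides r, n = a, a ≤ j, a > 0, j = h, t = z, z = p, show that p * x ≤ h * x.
Because t = z and t divides r, z divides r. Since z = p, p divides r. Since n = a and r divides n, r divides a. Since p divides r, p divides a. a > 0, so p ≤ a. j = h and a ≤ j, therefore a ≤ h. p ≤ a, so p ≤ h. By multiplying by a non-negative, p * x ≤ h * x.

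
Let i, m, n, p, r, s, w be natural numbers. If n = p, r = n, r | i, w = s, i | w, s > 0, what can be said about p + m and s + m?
p + m ≤ s + m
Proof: Because r = n and r | i, n | i. w = s and i | w, thus i | s. n | i, so n | s. s > 0, so n ≤ s. Since n = p, p ≤ s. Then p + m ≤ s + m.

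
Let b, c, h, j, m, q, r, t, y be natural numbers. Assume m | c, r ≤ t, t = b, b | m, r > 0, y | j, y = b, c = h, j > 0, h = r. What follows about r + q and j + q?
r + q ≤ j + q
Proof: c = h and h = r, thus c = r. Because b | m and m | c, b | c. Since c = r, b | r. r > 0, so b ≤ r. From t = b and r ≤ t, r ≤ b. From b ≤ r, b = r. y = b and y | j, hence b | j. Since j > 0, b ≤ j. Since b = r, r ≤ j. Then r + q ≤ j + q.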